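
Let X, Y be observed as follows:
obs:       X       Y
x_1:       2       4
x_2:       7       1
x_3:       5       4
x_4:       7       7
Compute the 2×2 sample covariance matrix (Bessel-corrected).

Step 1 — column means:
  mean(X) = (2 + 7 + 5 + 7) / 4 = 21/4 = 5.25
  mean(Y) = (4 + 1 + 4 + 7) / 4 = 16/4 = 4

Step 2 — sample covariance S[i,j] = (1/(n-1)) · Σ_k (x_{k,i} - mean_i) · (x_{k,j} - mean_j), with n-1 = 3.
  S[X,X] = ((-3.25)·(-3.25) + (1.75)·(1.75) + (-0.25)·(-0.25) + (1.75)·(1.75)) / 3 = 16.75/3 = 5.5833
  S[X,Y] = ((-3.25)·(0) + (1.75)·(-3) + (-0.25)·(0) + (1.75)·(3)) / 3 = 0/3 = 0
  S[Y,Y] = ((0)·(0) + (-3)·(-3) + (0)·(0) + (3)·(3)) / 3 = 18/3 = 6

S is symmetric (S[j,i] = S[i,j]). Assembling:

S = [[5.5833, 0],
 [0, 6]]


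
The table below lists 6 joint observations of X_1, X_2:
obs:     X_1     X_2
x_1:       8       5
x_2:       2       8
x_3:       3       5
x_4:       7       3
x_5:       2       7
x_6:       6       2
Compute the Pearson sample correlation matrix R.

Step 1 — column means:
  mean(X_1) = (8 + 2 + 3 + 7 + 2 + 6) / 6 = 28/6 = 4.6667
  mean(X_2) = (5 + 8 + 5 + 3 + 7 + 2) / 6 = 30/6 = 5

Step 2 — sample variances and covariances s[i,j] = (1/(n-1)) · Σ_k (x_{k,i} - mean_i) · (x_{k,j} - mean_j), with n-1 = 5:
  s[X_1,X_1] = ((3.3333)·(3.3333) + (-2.6667)·(-2.6667) + (-1.6667)·(-1.6667) + (2.3333)·(2.3333) + (-2.6667)·(-2.6667) + (1.3333)·(1.3333)) / 5 = 35.3333/5 = 7.0667
  s[X_1,X_2] = ((3.3333)·(0) + (-2.6667)·(3) + (-1.6667)·(0) + (2.3333)·(-2) + (-2.6667)·(2) + (1.3333)·(-3)) / 5 = -22/5 = -4.4
  s[X_2,X_2] = ((0)·(0) + (3)·(3) + (0)·(0) + (-2)·(-2) + (2)·(2) + (-3)·(-3)) / 5 = 26/5 = 5.2
  Sample standard deviations s_i = √(s[i,i]):
  s(X_1) = √(7.0667) = 2.6583
  s(X_2) = √(5.2) = 2.2804

Step 3 — r_{ij} = s_{ij} / (s_i · s_j):
  r[X_1,X_1] = 1 (diagonal).
  r[X_1,X_2] = -4.4 / (2.6583 · 2.2804) = -4.4 / 6.0619 = -0.7258
  r[X_2,X_2] = 1 (diagonal).

R is symmetric with unit diagonal. Assembling:

R = [[1, -0.7258],
 [-0.7258, 1]]


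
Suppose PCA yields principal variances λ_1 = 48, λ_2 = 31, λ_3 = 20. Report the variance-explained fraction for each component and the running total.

Step 1 — total variance = trace(Sigma) = Σ λ_i = 48 + 31 + 20 = 99.

Step 2 — fraction explained by component i = λ_i / Σ λ:
  PC1: 48/99 = 0.4848
  PC2: 31/99 = 0.3131
  PC3: 20/99 = 0.202

Step 3 — cumulative fraction after k components = (λ_1 + ... + λ_k) / Σ λ:
  k = 1: 48/99 = 0.4848
  k = 2: (48 + 31)/99 = 79/99 = 0.798
  k = 3: (48 + 31 + 20)/99 = 99/99 = 1

Summary (fraction, with percent):

explained: PC1 0.4848 (48.48%), PC2 0.3131 (31.31%), PC3 0.202 (20.2%);  cumulative: 0.4848, 0.798, 1


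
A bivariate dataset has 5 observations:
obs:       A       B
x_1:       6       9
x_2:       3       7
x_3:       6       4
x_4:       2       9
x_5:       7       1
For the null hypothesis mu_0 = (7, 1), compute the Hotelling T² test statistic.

Step 1 — sample mean vector:
  mean(A) = (6 + 3 + 6 + 2 + 7) / 5 = 24/5 = 4.8
  mean(B) = (9 + 7 + 4 + 9 + 1) / 5 = 30/5 = 6
  x̄ = (4.8, 6),  deviation x̄ - mu_0 = (4.8, 6) - (7, 1) = (-2.2, 5).

Step 2 — sample covariance matrix, S[i,j] = (1/(n-1)) · Σ_k (x_{k,i} - mean_i) · (x_{k,j} - mean_j), divisor n-1 = 4:
  S[A,A] = ((1.2)·(1.2) + (-1.8)·(-1.8) + (1.2)·(1.2) + (-2.8)·(-2.8) + (2.2)·(2.2)) / 4 = 18.8/4 = 4.7
  S[A,B] = ((1.2)·(3) + (-1.8)·(1) + (1.2)·(-2) + (-2.8)·(3) + (2.2)·(-5)) / 4 = -20/4 = -5
  S[B,B] = ((3)·(3) + (1)·(1) + (-2)·(-2) + (3)·(3) + (-5)·(-5)) / 4 = 48/4 = 12
  S = [[4.7, -5],
 [-5, 12]].

Step 3 — invert S. det(S) = 4.7·12 - (-5)² = 31.4.
  S^{-1} = (1/det) · [[d, -b], [-b, a]] = [[0.3822, 0.1592],
 [0.1592, 0.1497]].

Step 4 — quadratic form (x̄ - mu_0)^T · S^{-1} · (x̄ - mu_0):
  S^{-1} · (x̄ - mu_0) = (-0.0446, 0.3981),
  (x̄ - mu_0)^T · [...] = (-2.2)·(-0.0446) + (5)·(0.3981) = 2.0885.

Step 5 — scale by n: T² = 5 · 2.0885 = 10.4427.

T² ≈ 10.4427


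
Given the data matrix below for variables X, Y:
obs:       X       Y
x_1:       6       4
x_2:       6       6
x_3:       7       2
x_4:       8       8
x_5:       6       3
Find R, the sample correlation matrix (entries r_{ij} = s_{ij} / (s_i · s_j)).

Step 1 — column means:
  mean(X) = (6 + 6 + 7 + 8 + 6) / 5 = 33/5 = 6.6
  mean(Y) = (4 + 6 + 2 + 8 + 3) / 5 = 23/5 = 4.6

Step 2 — sample variances and covariances s[i,j] = (1/(n-1)) · Σ_k (x_{k,i} - mean_i) · (x_{k,j} - mean_j), with n-1 = 4:
  s[X,X] = ((-0.6)·(-0.6) + (-0.6)·(-0.6) + (0.4)·(0.4) + (1.4)·(1.4) + (-0.6)·(-0.6)) / 4 = 3.2/4 = 0.8
  s[X,Y] = ((-0.6)·(-0.6) + (-0.6)·(1.4) + (0.4)·(-2.6) + (1.4)·(3.4) + (-0.6)·(-1.6)) / 4 = 4.2/4 = 1.05
  s[Y,Y] = ((-0.6)·(-0.6) + (1.4)·(1.4) + (-2.6)·(-2.6) + (3.4)·(3.4) + (-1.6)·(-1.6)) / 4 = 23.2/4 = 5.8
  Sample standard deviations s_i = √(s[i,i]):
  s(X) = √(0.8) = 0.8944
  s(Y) = √(5.8) = 2.4083

Step 3 — r_{ij} = s_{ij} / (s_i · s_j):
  r[X,X] = 1 (diagonal).
  r[X,Y] = 1.05 / (0.8944 · 2.4083) = 1.05 / 2.1541 = 0.4875
  r[Y,Y] = 1 (diagonal).

R is symmetric with unit diagonal. Assembling:

R = [[1, 0.4875],
 [0.4875, 1]]


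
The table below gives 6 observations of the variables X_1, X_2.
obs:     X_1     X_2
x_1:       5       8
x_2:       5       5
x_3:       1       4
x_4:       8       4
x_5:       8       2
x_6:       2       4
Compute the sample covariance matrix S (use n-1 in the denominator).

Step 1 — column means:
  mean(X_1) = (5 + 5 + 1 + 8 + 8 + 2) / 6 = 29/6 = 4.8333
  mean(X_2) = (8 + 5 + 4 + 4 + 2 + 4) / 6 = 27/6 = 4.5

Step 2 — sample covariance S[i,j] = (1/(n-1)) · Σ_k (x_{k,i} - mean_i) · (x_{k,j} - mean_j), with n-1 = 5.
  S[X_1,X_1] = ((0.1667)·(0.1667) + (0.1667)·(0.1667) + (-3.8333)·(-3.8333) + (3.1667)·(3.1667) + (3.1667)·(3.1667) + (-2.8333)·(-2.8333)) / 5 = 42.8333/5 = 8.5667
  S[X_1,X_2] = ((0.1667)·(3.5) + (0.1667)·(0.5) + (-3.8333)·(-0.5) + (3.1667)·(-0.5) + (3.1667)·(-2.5) + (-2.8333)·(-0.5)) / 5 = -5.5/5 = -1.1
  S[X_2,X_2] = ((3.5)·(3.5) + (0.5)·(0.5) + (-0.5)·(-0.5) + (-0.5)·(-0.5) + (-2.5)·(-2.5) + (-0.5)·(-0.5)) / 5 = 19.5/5 = 3.9

S is symmetric (S[j,i] = S[i,j]). Assembling:

S = [[8.5667, -1.1],
 [-1.1, 3.9]]


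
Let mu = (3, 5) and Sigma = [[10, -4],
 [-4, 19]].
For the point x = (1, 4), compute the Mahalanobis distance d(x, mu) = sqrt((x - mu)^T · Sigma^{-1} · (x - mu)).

Step 1 — centre the observation: (x - mu) = (-2, -1).

Step 2 — invert Sigma. det(Sigma) = 10·19 - (-4)² = 174.
  Sigma^{-1} = (1/det) · [[d, -b], [-b, a]] = [[0.1092, 0.023],
 [0.023, 0.0575]].

Step 3 — form the quadratic (x - mu)^T · Sigma^{-1} · (x - mu):
  Sigma^{-1} · (x - mu) = (-0.2414, -0.1034).
  (x - mu)^T · [Sigma^{-1} · (x - mu)] = (-2)·(-0.2414) + (-1)·(-0.1034) = 0.5862.

Step 4 — take square root: d = √(0.5862) ≈ 0.7656.

d(x, mu) = √(0.5862) ≈ 0.7656


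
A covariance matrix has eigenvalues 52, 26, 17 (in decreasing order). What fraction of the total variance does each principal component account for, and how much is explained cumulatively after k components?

Step 1 — total variance = trace(Sigma) = Σ λ_i = 52 + 26 + 17 = 95.

Step 2 — fraction explained by component i = λ_i / Σ λ:
  PC1: 52/95 = 0.5474
  PC2: 26/95 = 0.2737
  PC3: 17/95 = 0.1789

Step 3 — cumulative fraction after k components = (λ_1 + ... + λ_k) / Σ λ:
  k = 1: 52/95 = 0.5474
  k = 2: (52 + 26)/95 = 78/95 = 0.8211
  k = 3: (52 + 26 + 17)/95 = 95/95 = 1

Summary (fraction, with percent):

explained: PC1 0.5474 (54.74%), PC2 0.2737 (27.37%), PC3 0.1789 (17.89%);  cumulative: 0.5474, 0.8211, 1


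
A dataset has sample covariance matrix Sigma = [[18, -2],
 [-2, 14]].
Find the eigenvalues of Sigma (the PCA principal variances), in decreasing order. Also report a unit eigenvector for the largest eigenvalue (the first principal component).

Step 1 — characteristic polynomial of 2×2 Sigma:
  det(Sigma - λI) = λ² - trace · λ + det = 0.
  trace = 18 + 14 = 32, det = 18·14 - (-2)² = 248.
Step 2 — discriminant:
  Δ = trace² - 4·det = 1024 - 992 = 32.
Step 3 — eigenvalues:
  λ = (trace ± √Δ)/2 = (32 ± 5.6569)/2,
  λ_1 = 18.8284,  λ_2 = 13.1716.

Step 4 — unit eigenvector for λ_1: solve (Sigma - λ_1 I)v = 0. First row:
  (18 - 18.8284)·v_x + (-2)·v_y = 0, i.e. (-0.8284)·v_x + (-2)·v_y = 0,
  so v ∝ (b, λ_1 - a) = (-2, 0.8284); multiply by -1 so the first entry is positive: u = (2, -0.8284).
  ||u|| = √((2)² + (-0.8284)²) = √(4.6863) ≈ 2.1648,
  v_1 = u/||u|| ≈ (0.9239, -0.3827) (||v_1|| = 1).

λ_1 = 18.8284,  λ_2 = 13.1716;  v_1 ≈ (0.9239, -0.3827)


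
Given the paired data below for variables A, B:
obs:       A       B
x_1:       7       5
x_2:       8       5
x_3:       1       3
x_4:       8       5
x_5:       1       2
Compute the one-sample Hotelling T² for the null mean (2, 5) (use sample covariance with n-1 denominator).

Step 1 — sample mean vector:
  mean(A) = (7 + 8 + 1 + 8 + 1) / 5 = 25/5 = 5
  mean(B) = (5 + 5 + 3 + 5 + 2) / 5 = 20/5 = 4
  x̄ = (5, 4),  deviation x̄ - mu_0 = (5, 4) - (2, 5) = (3, -1).

Step 2 — sample covariance matrix, S[i,j] = (1/(n-1)) · Σ_k (x_{k,i} - mean_i) · (x_{k,j} - mean_j), divisor n-1 = 4:
  S[A,A] = ((2)·(2) + (3)·(3) + (-4)·(-4) + (3)·(3) + (-4)·(-4)) / 4 = 54/4 = 13.5
  S[A,B] = ((2)·(1) + (3)·(1) + (-4)·(-1) + (3)·(1) + (-4)·(-2)) / 4 = 20/4 = 5
  S[B,B] = ((1)·(1) + (1)·(1) + (-1)·(-1) + (1)·(1) + (-2)·(-2)) / 4 = 8/4 = 2
  S = [[13.5, 5],
 [5, 2]].

Step 3 — invert S. det(S) = 13.5·2 - (5)² = 2.
  S^{-1} = (1/det) · [[d, -b], [-b, a]] = [[1, -2.5],
 [-2.5, 6.75]].

Step 4 — quadratic form (x̄ - mu_0)^T · S^{-1} · (x̄ - mu_0):
  S^{-1} · (x̄ - mu_0) = (5.5, -14.25),
  (x̄ - mu_0)^T · [...] = (3)·(5.5) + (-1)·(-14.25) = 30.75.

Step 5 — scale by n: T² = 5 · 30.75 = 153.75.

T² ≈ 153.75


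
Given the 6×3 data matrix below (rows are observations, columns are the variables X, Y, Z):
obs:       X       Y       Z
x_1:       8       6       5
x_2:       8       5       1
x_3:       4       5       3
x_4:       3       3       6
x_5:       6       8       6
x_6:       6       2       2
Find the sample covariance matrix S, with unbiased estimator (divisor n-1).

Step 1 — column means:
  mean(X) = (8 + 8 + 4 + 3 + 6 + 6) / 6 = 35/6 = 5.8333
  mean(Y) = (6 + 5 + 5 + 3 + 8 + 2) / 6 = 29/6 = 4.8333
  mean(Z) = (5 + 1 + 3 + 6 + 6 + 2) / 6 = 23/6 = 3.8333

Step 2 — sample covariance S[i,j] = (1/(n-1)) · Σ_k (x_{k,i} - mean_i) · (x_{k,j} - mean_j), with n-1 = 5.
  S[X,X] = ((2.1667)·(2.1667) + (2.1667)·(2.1667) + (-1.8333)·(-1.8333) + (-2.8333)·(-2.8333) + (0.1667)·(0.1667) + (0.1667)·(0.1667)) / 5 = 20.8333/5 = 4.1667
  S[X,Y] = ((2.1667)·(1.1667) + (2.1667)·(0.1667) + (-1.8333)·(0.1667) + (-2.8333)·(-1.8333) + (0.1667)·(3.1667) + (0.1667)·(-2.8333)) / 5 = 7.8333/5 = 1.5667
  S[X,Z] = ((2.1667)·(1.1667) + (2.1667)·(-2.8333) + (-1.8333)·(-0.8333) + (-2.8333)·(2.1667) + (0.1667)·(2.1667) + (0.1667)·(-1.8333)) / 5 = -8.1667/5 = -1.6333
  S[Y,Y] = ((1.1667)·(1.1667) + (0.1667)·(0.1667) + (0.1667)·(0.1667) + (-1.8333)·(-1.8333) + (3.1667)·(3.1667) + (-2.8333)·(-2.8333)) / 5 = 22.8333/5 = 4.5667
  S[Y,Z] = ((1.1667)·(1.1667) + (0.1667)·(-2.8333) + (0.1667)·(-0.8333) + (-1.8333)·(2.1667) + (3.1667)·(2.1667) + (-2.8333)·(-1.8333)) / 5 = 8.8333/5 = 1.7667
  S[Z,Z] = ((1.1667)·(1.1667) + (-2.8333)·(-2.8333) + (-0.8333)·(-0.8333) + (2.1667)·(2.1667) + (2.1667)·(2.1667) + (-1.8333)·(-1.8333)) / 5 = 22.8333/5 = 4.5667

S is symmetric (S[j,i] = S[i,j]). Assembling:

S = [[4.1667, 1.5667, -1.6333],
 [1.5667, 4.5667, 1.7667],
 [-1.6333, 1.7667, 4.5667]]


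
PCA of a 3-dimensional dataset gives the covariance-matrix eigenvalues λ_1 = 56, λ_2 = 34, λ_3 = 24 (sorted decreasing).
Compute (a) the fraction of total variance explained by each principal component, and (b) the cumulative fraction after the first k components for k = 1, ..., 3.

Step 1 — total variance = trace(Sigma) = Σ λ_i = 56 + 34 + 24 = 114.

Step 2 — fraction explained by component i = λ_i / Σ λ:
  PC1: 56/114 = 0.4912
  PC2: 34/114 = 0.2982
  PC3: 24/114 = 0.2105

Step 3 — cumulative fraction after k components = (λ_1 + ... + λ_k) / Σ λ:
  k = 1: 56/114 = 0.4912
  k = 2: (56 + 34)/114 = 90/114 = 0.7895
  k = 3: (56 + 34 + 24)/114 = 114/114 = 1

Summary (fraction, with percent):

explained: PC1 0.4912 (49.12%), PC2 0.2982 (29.82%), PC3 0.2105 (21.05%);  cumulative: 0.4912, 0.7895, 1


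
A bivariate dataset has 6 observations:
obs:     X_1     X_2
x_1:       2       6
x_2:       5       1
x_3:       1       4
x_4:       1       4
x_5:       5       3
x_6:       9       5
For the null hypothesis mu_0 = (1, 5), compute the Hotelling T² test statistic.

Step 1 — sample mean vector:
  mean(X_1) = (2 + 5 + 1 + 1 + 5 + 9) / 6 = 23/6 = 3.8333
  mean(X_2) = (6 + 1 + 4 + 4 + 3 + 5) / 6 = 23/6 = 3.8333
  x̄ = (3.8333, 3.8333),  deviation x̄ - mu_0 = (3.8333, 3.8333) - (1, 5) = (2.8333, -1.1667).

Step 2 — sample covariance matrix, S[i,j] = (1/(n-1)) · Σ_k (x_{k,i} - mean_i) · (x_{k,j} - mean_j), divisor n-1 = 5:
  S[X_1,X_1] = ((-1.8333)·(-1.8333) + (1.1667)·(1.1667) + (-2.8333)·(-2.8333) + (-2.8333)·(-2.8333) + (1.1667)·(1.1667) + (5.1667)·(5.1667)) / 5 = 48.8333/5 = 9.7667
  S[X_1,X_2] = ((-1.8333)·(2.1667) + (1.1667)·(-2.8333) + (-2.8333)·(0.1667) + (-2.8333)·(0.1667) + (1.1667)·(-0.8333) + (5.1667)·(1.1667)) / 5 = -3.1667/5 = -0.6333
  S[X_2,X_2] = ((2.1667)·(2.1667) + (-2.8333)·(-2.8333) + (0.1667)·(0.1667) + (0.1667)·(0.1667) + (-0.8333)·(-0.8333) + (1.1667)·(1.1667)) / 5 = 14.8333/5 = 2.9667
  S = [[9.7667, -0.6333],
 [-0.6333, 2.9667]].

Step 3 — invert S. det(S) = 9.7667·2.9667 - (-0.6333)² = 28.5733.
  S^{-1} = (1/det) · [[d, -b], [-b, a]] = [[0.1038, 0.0222],
 [0.0222, 0.3418]].

Step 4 — quadratic form (x̄ - mu_0)^T · S^{-1} · (x̄ - mu_0):
  S^{-1} · (x̄ - mu_0) = (0.2683, -0.336),
  (x̄ - mu_0)^T · [...] = (2.8333)·(0.2683) + (-1.1667)·(-0.336) = 1.1522.

Step 5 — scale by n: T² = 6 · 1.1522 = 6.9132.

T² ≈ 6.9132


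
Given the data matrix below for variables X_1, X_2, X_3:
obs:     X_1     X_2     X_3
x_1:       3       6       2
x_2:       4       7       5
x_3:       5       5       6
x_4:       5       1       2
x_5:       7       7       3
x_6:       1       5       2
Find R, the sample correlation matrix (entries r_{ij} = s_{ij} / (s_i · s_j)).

Step 1 — column means:
  mean(X_1) = (3 + 4 + 5 + 5 + 7 + 1) / 6 = 25/6 = 4.1667
  mean(X_2) = (6 + 7 + 5 + 1 + 7 + 5) / 6 = 31/6 = 5.1667
  mean(X_3) = (2 + 5 + 6 + 2 + 3 + 2) / 6 = 20/6 = 3.3333

Step 2 — sample variances and covariances s[i,j] = (1/(n-1)) · Σ_k (x_{k,i} - mean_i) · (x_{k,j} - mean_j), with n-1 = 5:
  s[X_1,X_1] = ((-1.1667)·(-1.1667) + (-0.1667)·(-0.1667) + (0.8333)·(0.8333) + (0.8333)·(0.8333) + (2.8333)·(2.8333) + (-3.1667)·(-3.1667)) / 5 = 20.8333/5 = 4.1667
  s[X_1,X_2] = ((-1.1667)·(0.8333) + (-0.1667)·(1.8333) + (0.8333)·(-0.1667) + (0.8333)·(-4.1667) + (2.8333)·(1.8333) + (-3.1667)·(-0.1667)) / 5 = 0.8333/5 = 0.1667
  s[X_1,X_3] = ((-1.1667)·(-1.3333) + (-0.1667)·(1.6667) + (0.8333)·(2.6667) + (0.8333)·(-1.3333) + (2.8333)·(-0.3333) + (-3.1667)·(-1.3333)) / 5 = 5.6667/5 = 1.1333
  s[X_2,X_2] = ((0.8333)·(0.8333) + (1.8333)·(1.8333) + (-0.1667)·(-0.1667) + (-4.1667)·(-4.1667) + (1.8333)·(1.8333) + (-0.1667)·(-0.1667)) / 5 = 24.8333/5 = 4.9667
  s[X_2,X_3] = ((0.8333)·(-1.3333) + (1.8333)·(1.6667) + (-0.1667)·(2.6667) + (-4.1667)·(-1.3333) + (1.8333)·(-0.3333) + (-0.1667)·(-1.3333)) / 5 = 6.6667/5 = 1.3333
  s[X_3,X_3] = ((-1.3333)·(-1.3333) + (1.6667)·(1.6667) + (2.6667)·(2.6667) + (-1.3333)·(-1.3333) + (-0.3333)·(-0.3333) + (-1.3333)·(-1.3333)) / 5 = 15.3333/5 = 3.0667
  Sample standard deviations s_i = √(s[i,i]):
  s(X_1) = √(4.1667) = 2.0412
  s(X_2) = √(4.9667) = 2.2286
  s(X_3) = √(3.0667) = 1.7512

Step 3 — r_{ij} = s_{ij} / (s_i · s_j):
  r[X_1,X_1] = 1 (diagonal).
  r[X_1,X_2] = 0.1667 / (2.0412 · 2.2286) = 0.1667 / 4.5491 = 0.0366
  r[X_1,X_3] = 1.1333 / (2.0412 · 1.7512) = 1.1333 / 3.5746 = 0.3171
  r[X_2,X_2] = 1 (diagonal).
  r[X_2,X_3] = 1.3333 / (2.2286 · 1.7512) = 1.3333 / 3.9027 = 0.3416
  r[X_3,X_3] = 1 (diagonal).

R is symmetric with unit diagonal. Assembling:

R = [[1, 0.0366, 0.3171],
 [0.0366, 1, 0.3416],
 [0.3171, 0.3416, 1]]


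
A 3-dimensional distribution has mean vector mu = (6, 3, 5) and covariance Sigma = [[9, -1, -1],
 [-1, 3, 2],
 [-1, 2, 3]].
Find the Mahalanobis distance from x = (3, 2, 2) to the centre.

Step 1 — centre the observation: (x - mu) = (-3, -1, -3).

Step 2 — invert Sigma (cofactor / det for 3×3, or solve directly):
  Sigma^{-1} = [[0.1163, 0.0233, 0.0233],
 [0.0233, 0.6047, -0.3953],
 [0.0233, -0.3953, 0.6047]].

Step 3 — form the quadratic (x - mu)^T · Sigma^{-1} · (x - mu):
  Sigma^{-1} · (x - mu) = (-0.4419, 0.5116, -1.4884).
  (x - mu)^T · [Sigma^{-1} · (x - mu)] = (-3)·(-0.4419) + (-1)·(0.5116) + (-3)·(-1.4884) = 5.2791.

Step 4 — take square root: d = √(5.2791) ≈ 2.2976.

d(x, mu) = √(5.2791) ≈ 2.2976


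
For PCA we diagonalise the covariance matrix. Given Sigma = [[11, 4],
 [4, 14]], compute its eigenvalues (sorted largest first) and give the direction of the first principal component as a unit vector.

Step 1 — characteristic polynomial of 2×2 Sigma:
  det(Sigma - λI) = λ² - trace · λ + det = 0.
  trace = 11 + 14 = 25, det = 11·14 - (4)² = 138.
Step 2 — discriminant:
  Δ = trace² - 4·det = 625 - 552 = 73.
Step 3 — eigenvalues:
  λ = (trace ± √Δ)/2 = (25 ± 8.544)/2,
  λ_1 = 16.772,  λ_2 = 8.228.

Step 4 — unit eigenvector for λ_1: solve (Sigma - λ_1 I)v = 0. First row:
  (11 - 16.772)·v_x + (4)·v_y = 0, i.e. (-5.772)·v_x + (4)·v_y = 0,
  so v ∝ (b, λ_1 - a) = (4, 5.772) = u.
  ||u|| = √((4)² + (5.772)²) = √(49.316) ≈ 7.0225,
  v_1 = u/||u|| ≈ (0.5696, 0.8219) (||v_1|| = 1).

λ_1 = 16.772,  λ_2 = 8.228;  v_1 ≈ (0.5696, 0.8219)


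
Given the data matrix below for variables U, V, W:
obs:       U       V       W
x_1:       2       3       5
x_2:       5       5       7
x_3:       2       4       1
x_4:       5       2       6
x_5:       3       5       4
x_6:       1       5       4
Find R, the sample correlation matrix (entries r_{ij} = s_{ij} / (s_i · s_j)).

Step 1 — column means:
  mean(U) = (2 + 5 + 2 + 5 + 3 + 1) / 6 = 18/6 = 3
  mean(V) = (3 + 5 + 4 + 2 + 5 + 5) / 6 = 24/6 = 4
  mean(W) = (5 + 7 + 1 + 6 + 4 + 4) / 6 = 27/6 = 4.5

Step 2 — sample variances and covariances s[i,j] = (1/(n-1)) · Σ_k (x_{k,i} - mean_i) · (x_{k,j} - mean_j), with n-1 = 5:
  s[U,U] = ((-1)·(-1) + (2)·(2) + (-1)·(-1) + (2)·(2) + (0)·(0) + (-2)·(-2)) / 5 = 14/5 = 2.8
  s[U,V] = ((-1)·(-1) + (2)·(1) + (-1)·(0) + (2)·(-2) + (0)·(1) + (-2)·(1)) / 5 = -3/5 = -0.6
  s[U,W] = ((-1)·(0.5) + (2)·(2.5) + (-1)·(-3.5) + (2)·(1.5) + (0)·(-0.5) + (-2)·(-0.5)) / 5 = 12/5 = 2.4
  s[V,V] = ((-1)·(-1) + (1)·(1) + (0)·(0) + (-2)·(-2) + (1)·(1) + (1)·(1)) / 5 = 8/5 = 1.6
  s[V,W] = ((-1)·(0.5) + (1)·(2.5) + (0)·(-3.5) + (-2)·(1.5) + (1)·(-0.5) + (1)·(-0.5)) / 5 = -2/5 = -0.4
  s[W,W] = ((0.5)·(0.5) + (2.5)·(2.5) + (-3.5)·(-3.5) + (1.5)·(1.5) + (-0.5)·(-0.5) + (-0.5)·(-0.5)) / 5 = 21.5/5 = 4.3
  Sample standard deviations s_i = √(s[i,i]):
  s(U) = √(2.8) = 1.6733
  s(V) = √(1.6) = 1.2649
  s(W) = √(4.3) = 2.0736

Step 3 — r_{ij} = s_{ij} / (s_i · s_j):
  r[U,U] = 1 (diagonal).
  r[U,V] = -0.6 / (1.6733 · 1.2649) = -0.6 / 2.1166 = -0.2835
  r[U,W] = 2.4 / (1.6733 · 2.0736) = 2.4 / 3.4699 = 0.6917
  r[V,V] = 1 (diagonal).
  r[V,W] = -0.4 / (1.2649 · 2.0736) = -0.4 / 2.623 = -0.1525
  r[W,W] = 1 (diagonal).

R is symmetric with unit diagonal. Assembling:

R = [[1, -0.2835, 0.6917],
 [-0.2835, 1, -0.1525],
 [0.6917, -0.1525, 1]]


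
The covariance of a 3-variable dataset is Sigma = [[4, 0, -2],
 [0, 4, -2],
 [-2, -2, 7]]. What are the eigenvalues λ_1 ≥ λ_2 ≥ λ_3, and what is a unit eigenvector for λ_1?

Step 1 — characteristic polynomial p(λ) = det(λI - Sigma) = λ³ - tr·λ² + c_1·λ - det, where tr = trace, c_1 = sum of the principal 2×2 minors, det = det(Sigma):
  tr = 4 + 4 + 7 = 15,
  c_1 = (4·4 - (0)²) + (4·7 - (-2)²) + (4·7 - (-2)²) = 16 + 24 + 24 = 64,
  det = 4·(4·7 - (-2)²) - (0)·((0)·7 - (-2)·(-2)) + (-2)·((0)·(-2) - 4·(-2)) = 4·(24) - (0)·(-4) + (-2)·(8) = 80.
  So p(λ) = λ³ - 15λ² + 64λ - 80.
Step 2 — look for an integer root (rational root theorem: any rational root is an integer divisor of 80). Testing λ = 4:
  p(4) = 64 - 240 + 256 - 80 = 0  ✓
  Dividing out (λ - 4): p(λ) = (λ - 4)(λ² - 11λ + 20).
Step 3 — remaining eigenvalues from the quadratic λ² - 11λ + 20 = 0:
  Δ = 11² - 4·20 = 121 - 80 = 41,  λ = (11 ± √41)/2 = (11 ± 6.4031)/2 ≈ 8.7016 or 2.2984.
  Sorted: λ_1 = 8.7016,  λ_2 = 4,  λ_3 = 2.2984  (check: sum = 15 = tr ✓).

Step 4 — unit eigenvector for λ_1 ≈ 8.7016: v spans the null space of (Sigma - λ_1 I), whose rows are
  r_1 = (-4.7016, 0, -2),  r_2 = (0, -4.7016, -2),  r_3 = (-2, -2, -1.7016).
  v is orthogonal to every row, so take v ∝ r_1 × r_2 = ((0)·(-2) - (-2)·(-4.7016), (-2)·(0) - (-4.7016)·(-2), (-4.7016)·(-4.7016) - (0)·(0)) ≈ (-9.4031, -9.4031, 22.1047).
  Rescale (multiply by -1 so the first nonzero entry is positive): u = (9.4031, 9.4031, -22.1047).
  ||u|| = √((9.4031)² + (9.4031)² + (-22.1047)²) = √(665.4546) ≈ 25.7964,  v_1 = u/||u|| ≈ (0.3645, 0.3645, -0.8569) (||v_1|| = 1).

λ_1 = 8.7016,  λ_2 = 4,  λ_3 = 2.2984;  v_1 ≈ (0.3645, 0.3645, -0.8569)


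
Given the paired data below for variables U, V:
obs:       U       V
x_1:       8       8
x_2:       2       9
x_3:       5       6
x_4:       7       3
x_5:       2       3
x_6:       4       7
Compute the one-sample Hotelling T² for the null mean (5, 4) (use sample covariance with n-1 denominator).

Step 1 — sample mean vector:
  mean(U) = (8 + 2 + 5 + 7 + 2 + 4) / 6 = 28/6 = 4.6667
  mean(V) = (8 + 9 + 6 + 3 + 3 + 7) / 6 = 36/6 = 6
  x̄ = (4.6667, 6),  deviation x̄ - mu_0 = (4.6667, 6) - (5, 4) = (-0.3333, 2).

Step 2 — sample covariance matrix, S[i,j] = (1/(n-1)) · Σ_k (x_{k,i} - mean_i) · (x_{k,j} - mean_j), divisor n-1 = 5:
  S[U,U] = ((3.3333)·(3.3333) + (-2.6667)·(-2.6667) + (0.3333)·(0.3333) + (2.3333)·(2.3333) + (-2.6667)·(-2.6667) + (-0.6667)·(-0.6667)) / 5 = 31.3333/5 = 6.2667
  S[U,V] = ((3.3333)·(2) + (-2.6667)·(3) + (0.3333)·(0) + (2.3333)·(-3) + (-2.6667)·(-3) + (-0.6667)·(1)) / 5 = -1/5 = -0.2
  S[V,V] = ((2)·(2) + (3)·(3) + (0)·(0) + (-3)·(-3) + (-3)·(-3) + (1)·(1)) / 5 = 32/5 = 6.4
  S = [[6.2667, -0.2],
 [-0.2, 6.4]].

Step 3 — invert S. det(S) = 6.2667·6.4 - (-0.2)² = 40.0667.
  S^{-1} = (1/det) · [[d, -b], [-b, a]] = [[0.1597, 0.005],
 [0.005, 0.1564]].

Step 4 — quadratic form (x̄ - mu_0)^T · S^{-1} · (x̄ - mu_0):
  S^{-1} · (x̄ - mu_0) = (-0.0433, 0.3111),
  (x̄ - mu_0)^T · [...] = (-0.3333)·(-0.0433) + (2)·(0.3111) = 0.6367.

Step 5 — scale by n: T² = 6 · 0.6367 = 3.8203.

T² ≈ 3.8203


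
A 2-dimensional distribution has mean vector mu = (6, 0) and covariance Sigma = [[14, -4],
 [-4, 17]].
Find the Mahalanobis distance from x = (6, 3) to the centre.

Step 1 — centre the observation: (x - mu) = (0, 3).

Step 2 — invert Sigma. det(Sigma) = 14·17 - (-4)² = 222.
  Sigma^{-1} = (1/det) · [[d, -b], [-b, a]] = [[0.0766, 0.018],
 [0.018, 0.0631]].

Step 3 — form the quadratic (x - mu)^T · Sigma^{-1} · (x - mu):
  Sigma^{-1} · (x - mu) = (0.0541, 0.1892).
  (x - mu)^T · [Sigma^{-1} · (x - mu)] = (0)·(0.0541) + (3)·(0.1892) = 0.5676.

Step 4 — take square root: d = √(0.5676) ≈ 0.7534.

d(x, mu) = √(0.5676) ≈ 0.7534


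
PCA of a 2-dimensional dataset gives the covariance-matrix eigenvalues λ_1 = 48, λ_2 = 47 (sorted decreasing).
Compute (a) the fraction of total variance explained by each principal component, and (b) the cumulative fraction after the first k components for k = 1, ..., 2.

Step 1 — total variance = trace(Sigma) = Σ λ_i = 48 + 47 = 95.

Step 2 — fraction explained by component i = λ_i / Σ λ:
  PC1: 48/95 = 0.5053
  PC2: 47/95 = 0.4947

Step 3 — cumulative fraction after k components = (λ_1 + ... + λ_k) / Σ λ:
  k = 1: 48/95 = 0.5053
  k = 2: (48 + 47)/95 = 95/95 = 1

Summary (fraction, with percent):

explained: PC1 0.5053 (50.53%), PC2 0.4947 (49.47%);  cumulative: 0.5053, 1


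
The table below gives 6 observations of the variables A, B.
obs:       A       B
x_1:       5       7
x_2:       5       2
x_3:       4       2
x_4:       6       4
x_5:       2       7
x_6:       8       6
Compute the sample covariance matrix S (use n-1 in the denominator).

Step 1 — column means:
  mean(A) = (5 + 5 + 4 + 6 + 2 + 8) / 6 = 30/6 = 5
  mean(B) = (7 + 2 + 2 + 4 + 7 + 6) / 6 = 28/6 = 4.6667

Step 2 — sample covariance S[i,j] = (1/(n-1)) · Σ_k (x_{k,i} - mean_i) · (x_{k,j} - mean_j), with n-1 = 5.
  S[A,A] = ((0)·(0) + (0)·(0) + (-1)·(-1) + (1)·(1) + (-3)·(-3) + (3)·(3)) / 5 = 20/5 = 4
  S[A,B] = ((0)·(2.3333) + (0)·(-2.6667) + (-1)·(-2.6667) + (1)·(-0.6667) + (-3)·(2.3333) + (3)·(1.3333)) / 5 = -1/5 = -0.2
  S[B,B] = ((2.3333)·(2.3333) + (-2.6667)·(-2.6667) + (-2.6667)·(-2.6667) + (-0.6667)·(-0.6667) + (2.3333)·(2.3333) + (1.3333)·(1.3333)) / 5 = 27.3333/5 = 5.4667

S is symmetric (S[j,i] = S[i,j]). Assembling:

S = [[4, -0.2],
 [-0.2, 5.4667]]


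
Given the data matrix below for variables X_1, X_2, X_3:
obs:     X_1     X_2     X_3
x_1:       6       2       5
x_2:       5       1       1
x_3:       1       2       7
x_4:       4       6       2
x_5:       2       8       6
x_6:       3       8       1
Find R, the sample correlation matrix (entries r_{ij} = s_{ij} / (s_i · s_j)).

Step 1 — column means:
  mean(X_1) = (6 + 5 + 1 + 4 + 2 + 3) / 6 = 21/6 = 3.5
  mean(X_2) = (2 + 1 + 2 + 6 + 8 + 8) / 6 = 27/6 = 4.5
  mean(X_3) = (5 + 1 + 7 + 2 + 6 + 1) / 6 = 22/6 = 3.6667

Step 2 — sample variances and covariances s[i,j] = (1/(n-1)) · Σ_k (x_{k,i} - mean_i) · (x_{k,j} - mean_j), with n-1 = 5:
  s[X_1,X_1] = ((2.5)·(2.5) + (1.5)·(1.5) + (-2.5)·(-2.5) + (0.5)·(0.5) + (-1.5)·(-1.5) + (-0.5)·(-0.5)) / 5 = 17.5/5 = 3.5
  s[X_1,X_2] = ((2.5)·(-2.5) + (1.5)·(-3.5) + (-2.5)·(-2.5) + (0.5)·(1.5) + (-1.5)·(3.5) + (-0.5)·(3.5)) / 5 = -11.5/5 = -2.3
  s[X_1,X_3] = ((2.5)·(1.3333) + (1.5)·(-2.6667) + (-2.5)·(3.3333) + (0.5)·(-1.6667) + (-1.5)·(2.3333) + (-0.5)·(-2.6667)) / 5 = -12/5 = -2.4
  s[X_2,X_2] = ((-2.5)·(-2.5) + (-3.5)·(-3.5) + (-2.5)·(-2.5) + (1.5)·(1.5) + (3.5)·(3.5) + (3.5)·(3.5)) / 5 = 51.5/5 = 10.3
  s[X_2,X_3] = ((-2.5)·(1.3333) + (-3.5)·(-2.6667) + (-2.5)·(3.3333) + (1.5)·(-1.6667) + (3.5)·(2.3333) + (3.5)·(-2.6667)) / 5 = -6/5 = -1.2
  s[X_3,X_3] = ((1.3333)·(1.3333) + (-2.6667)·(-2.6667) + (3.3333)·(3.3333) + (-1.6667)·(-1.6667) + (2.3333)·(2.3333) + (-2.6667)·(-2.6667)) / 5 = 35.3333/5 = 7.0667
  Sample standard deviations s_i = √(s[i,i]):
  s(X_1) = √(3.5) = 1.8708
  s(X_2) = √(10.3) = 3.2094
  s(X_3) = √(7.0667) = 2.6583

Step 3 — r_{ij} = s_{ij} / (s_i · s_j):
  r[X_1,X_1] = 1 (diagonal).
  r[X_1,X_2] = -2.3 / (1.8708 · 3.2094) = -2.3 / 6.0042 = -0.3831
  r[X_1,X_3] = -2.4 / (1.8708 · 2.6583) = -2.4 / 4.9733 = -0.4826
  r[X_2,X_2] = 1 (diagonal).
  r[X_2,X_3] = -1.2 / (3.2094 · 2.6583) = -1.2 / 8.5315 = -0.1407
  r[X_3,X_3] = 1 (diagonal).

R is symmetric with unit diagonal. Assembling:

R = [[1, -0.3831, -0.4826],
 [-0.3831, 1, -0.1407],
 [-0.4826, -0.1407, 1]]


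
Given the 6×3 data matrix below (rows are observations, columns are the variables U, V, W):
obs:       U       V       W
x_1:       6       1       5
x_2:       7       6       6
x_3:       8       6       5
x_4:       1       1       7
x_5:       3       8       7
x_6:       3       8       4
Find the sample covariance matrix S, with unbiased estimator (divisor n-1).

Step 1 — column means:
  mean(U) = (6 + 7 + 8 + 1 + 3 + 3) / 6 = 28/6 = 4.6667
  mean(V) = (1 + 6 + 6 + 1 + 8 + 8) / 6 = 30/6 = 5
  mean(W) = (5 + 6 + 5 + 7 + 7 + 4) / 6 = 34/6 = 5.6667

Step 2 — sample covariance S[i,j] = (1/(n-1)) · Σ_k (x_{k,i} - mean_i) · (x_{k,j} - mean_j), with n-1 = 5.
  S[U,U] = ((1.3333)·(1.3333) + (2.3333)·(2.3333) + (3.3333)·(3.3333) + (-3.6667)·(-3.6667) + (-1.6667)·(-1.6667) + (-1.6667)·(-1.6667)) / 5 = 37.3333/5 = 7.4667
  S[U,V] = ((1.3333)·(-4) + (2.3333)·(1) + (3.3333)·(1) + (-3.6667)·(-4) + (-1.6667)·(3) + (-1.6667)·(3)) / 5 = 5/5 = 1
  S[U,W] = ((1.3333)·(-0.6667) + (2.3333)·(0.3333) + (3.3333)·(-0.6667) + (-3.6667)·(1.3333) + (-1.6667)·(1.3333) + (-1.6667)·(-1.6667)) / 5 = -6.6667/5 = -1.3333
  S[V,V] = ((-4)·(-4) + (1)·(1) + (1)·(1) + (-4)·(-4) + (3)·(3) + (3)·(3)) / 5 = 52/5 = 10.4
  S[V,W] = ((-4)·(-0.6667) + (1)·(0.3333) + (1)·(-0.6667) + (-4)·(1.3333) + (3)·(1.3333) + (3)·(-1.6667)) / 5 = -4/5 = -0.8
  S[W,W] = ((-0.6667)·(-0.6667) + (0.3333)·(0.3333) + (-0.6667)·(-0.6667) + (1.3333)·(1.3333) + (1.3333)·(1.3333) + (-1.6667)·(-1.6667)) / 5 = 7.3333/5 = 1.4667

S is symmetric (S[j,i] = S[i,j]). Assembling:

S = [[7.4667, 1, -1.3333],
 [1, 10.4, -0.8],
 [-1.3333, -0.8, 1.4667]]


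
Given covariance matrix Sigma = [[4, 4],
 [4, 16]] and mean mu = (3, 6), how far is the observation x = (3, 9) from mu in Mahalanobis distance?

Step 1 — centre the observation: (x - mu) = (0, 3).

Step 2 — invert Sigma. det(Sigma) = 4·16 - (4)² = 48.
  Sigma^{-1} = (1/det) · [[d, -b], [-b, a]] = [[0.3333, -0.0833],
 [-0.0833, 0.0833]].

Step 3 — form the quadratic (x - mu)^T · Sigma^{-1} · (x - mu):
  Sigma^{-1} · (x - mu) = (-0.25, 0.25).
  (x - mu)^T · [Sigma^{-1} · (x - mu)] = (0)·(-0.25) + (3)·(0.25) = 0.75.

Step 4 — take square root: d = √(0.75) ≈ 0.866.

d(x, mu) = √(0.75) ≈ 0.866


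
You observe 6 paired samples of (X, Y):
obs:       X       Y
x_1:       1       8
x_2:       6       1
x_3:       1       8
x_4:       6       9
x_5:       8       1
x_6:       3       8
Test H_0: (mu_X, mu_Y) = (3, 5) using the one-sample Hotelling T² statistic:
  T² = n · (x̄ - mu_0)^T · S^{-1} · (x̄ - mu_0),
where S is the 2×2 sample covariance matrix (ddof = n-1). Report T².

Step 1 — sample mean vector:
  mean(X) = (1 + 6 + 1 + 6 + 8 + 3) / 6 = 25/6 = 4.1667
  mean(Y) = (8 + 1 + 8 + 9 + 1 + 8) / 6 = 35/6 = 5.8333
  x̄ = (4.1667, 5.8333),  deviation x̄ - mu_0 = (4.1667, 5.8333) - (3, 5) = (1.1667, 0.8333).

Step 2 — sample covariance matrix, S[i,j] = (1/(n-1)) · Σ_k (x_{k,i} - mean_i) · (x_{k,j} - mean_j), divisor n-1 = 5:
  S[X,X] = ((-3.1667)·(-3.1667) + (1.8333)·(1.8333) + (-3.1667)·(-3.1667) + (1.8333)·(1.8333) + (3.8333)·(3.8333) + (-1.1667)·(-1.1667)) / 5 = 42.8333/5 = 8.5667
  S[X,Y] = ((-3.1667)·(2.1667) + (1.8333)·(-4.8333) + (-3.1667)·(2.1667) + (1.8333)·(3.1667) + (3.8333)·(-4.8333) + (-1.1667)·(2.1667)) / 5 = -37.8333/5 = -7.5667
  S[Y,Y] = ((2.1667)·(2.1667) + (-4.8333)·(-4.8333) + (2.1667)·(2.1667) + (3.1667)·(3.1667) + (-4.8333)·(-4.8333) + (2.1667)·(2.1667)) / 5 = 70.8333/5 = 14.1667
  S = [[8.5667, -7.5667],
 [-7.5667, 14.1667]].

Step 3 — invert S. det(S) = 8.5667·14.1667 - (-7.5667)² = 64.1067.
  S^{-1} = (1/det) · [[d, -b], [-b, a]] = [[0.221, 0.118],
 [0.118, 0.1336]].

Step 4 — quadratic form (x̄ - mu_0)^T · S^{-1} · (x̄ - mu_0):
  S^{-1} · (x̄ - mu_0) = (0.3562, 0.2491),
  (x̄ - mu_0)^T · [...] = (1.1667)·(0.3562) + (0.8333)·(0.2491) = 0.6231.

Step 5 — scale by n: T² = 6 · 0.6231 = 3.7386.

T² ≈ 3.7386


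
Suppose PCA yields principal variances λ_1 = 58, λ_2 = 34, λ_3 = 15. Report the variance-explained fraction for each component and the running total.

Step 1 — total variance = trace(Sigma) = Σ λ_i = 58 + 34 + 15 = 107.

Step 2 — fraction explained by component i = λ_i / Σ λ:
  PC1: 58/107 = 0.5421
  PC2: 34/107 = 0.3178
  PC3: 15/107 = 0.1402

Step 3 — cumulative fraction after k components = (λ_1 + ... + λ_k) / Σ λ:
  k = 1: 58/107 = 0.5421
  k = 2: (58 + 34)/107 = 92/107 = 0.8598
  k = 3: (58 + 34 + 15)/107 = 107/107 = 1

Summary (fraction, with percent):

explained: PC1 0.5421 (54.21%), PC2 0.3178 (31.78%), PC3 0.1402 (14.02%);  cumulative: 0.5421, 0.8598, 1


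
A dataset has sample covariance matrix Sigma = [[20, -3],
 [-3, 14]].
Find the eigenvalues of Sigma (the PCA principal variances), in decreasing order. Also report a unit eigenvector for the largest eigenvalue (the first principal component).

Step 1 — characteristic polynomial of 2×2 Sigma:
  det(Sigma - λI) = λ² - trace · λ + det = 0.
  trace = 20 + 14 = 34, det = 20·14 - (-3)² = 271.
Step 2 — discriminant:
  Δ = trace² - 4·det = 1156 - 1084 = 72.
Step 3 — eigenvalues:
  λ = (trace ± √Δ)/2 = (34 ± 8.4853)/2,
  λ_1 = 21.2426,  λ_2 = 12.7574.

Step 4 — unit eigenvector for λ_1: solve (Sigma - λ_1 I)v = 0. First row:
  (20 - 21.2426)·v_x + (-3)·v_y = 0, i.e. (-1.2426)·v_x + (-3)·v_y = 0,
  so v ∝ (b, λ_1 - a) = (-3, 1.2426); multiply by -1 so the first entry is positive: u = (3, -1.2426).
  ||u|| = √((3)² + (-1.2426)²) = √(10.5442) ≈ 3.2472,
  v_1 = u/||u|| ≈ (0.9239, -0.3827) (||v_1|| = 1).

λ_1 = 21.2426,  λ_2 = 12.7574;  v_1 ≈ (0.9239, -0.3827)


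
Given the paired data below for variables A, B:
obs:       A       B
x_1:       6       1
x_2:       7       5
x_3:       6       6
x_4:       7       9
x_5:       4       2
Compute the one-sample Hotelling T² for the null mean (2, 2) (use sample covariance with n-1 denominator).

Step 1 — sample mean vector:
  mean(A) = (6 + 7 + 6 + 7 + 4) / 5 = 30/5 = 6
  mean(B) = (1 + 5 + 6 + 9 + 2) / 5 = 23/5 = 4.6
  x̄ = (6, 4.6),  deviation x̄ - mu_0 = (6, 4.6) - (2, 2) = (4, 2.6).

Step 2 — sample covariance matrix, S[i,j] = (1/(n-1)) · Σ_k (x_{k,i} - mean_i) · (x_{k,j} - mean_j), divisor n-1 = 4:
  S[A,A] = ((0)·(0) + (1)·(1) + (0)·(0) + (1)·(1) + (-2)·(-2)) / 4 = 6/4 = 1.5
  S[A,B] = ((0)·(-3.6) + (1)·(0.4) + (0)·(1.4) + (1)·(4.4) + (-2)·(-2.6)) / 4 = 10/4 = 2.5
  S[B,B] = ((-3.6)·(-3.6) + (0.4)·(0.4) + (1.4)·(1.4) + (4.4)·(4.4) + (-2.6)·(-2.6)) / 4 = 41.2/4 = 10.3
  S = [[1.5, 2.5],
 [2.5, 10.3]].

Step 3 — invert S. det(S) = 1.5·10.3 - (2.5)² = 9.2.
  S^{-1} = (1/det) · [[d, -b], [-b, a]] = [[1.1196, -0.2717],
 [-0.2717, 0.163]].

Step 4 — quadratic form (x̄ - mu_0)^T · S^{-1} · (x̄ - mu_0):
  S^{-1} · (x̄ - mu_0) = (3.7717, -0.663),
  (x̄ - mu_0)^T · [...] = (4)·(3.7717) + (2.6)·(-0.663) = 13.363.

Step 5 — scale by n: T² = 5 · 13.363 = 66.8152.

T² ≈ 66.8152


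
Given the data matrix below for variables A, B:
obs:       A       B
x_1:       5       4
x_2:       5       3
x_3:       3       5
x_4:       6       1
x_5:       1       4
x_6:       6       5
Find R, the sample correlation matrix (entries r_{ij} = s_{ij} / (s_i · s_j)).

Step 1 — column means:
  mean(A) = (5 + 5 + 3 + 6 + 1 + 6) / 6 = 26/6 = 4.3333
  mean(B) = (4 + 3 + 5 + 1 + 4 + 5) / 6 = 22/6 = 3.6667

Step 2 — sample variances and covariances s[i,j] = (1/(n-1)) · Σ_k (x_{k,i} - mean_i) · (x_{k,j} - mean_j), with n-1 = 5:
  s[A,A] = ((0.6667)·(0.6667) + (0.6667)·(0.6667) + (-1.3333)·(-1.3333) + (1.6667)·(1.6667) + (-3.3333)·(-3.3333) + (1.6667)·(1.6667)) / 5 = 19.3333/5 = 3.8667
  s[A,B] = ((0.6667)·(0.3333) + (0.6667)·(-0.6667) + (-1.3333)·(1.3333) + (1.6667)·(-2.6667) + (-3.3333)·(0.3333) + (1.6667)·(1.3333)) / 5 = -5.3333/5 = -1.0667
  s[B,B] = ((0.3333)·(0.3333) + (-0.6667)·(-0.6667) + (1.3333)·(1.3333) + (-2.6667)·(-2.6667) + (0.3333)·(0.3333) + (1.3333)·(1.3333)) / 5 = 11.3333/5 = 2.2667
  Sample standard deviations s_i = √(s[i,i]):
  s(A) = √(3.8667) = 1.9664
  s(B) = √(2.2667) = 1.5055

Step 3 — r_{ij} = s_{ij} / (s_i · s_j):
  r[A,A] = 1 (diagonal).
  r[A,B] = -1.0667 / (1.9664 · 1.5055) = -1.0667 / 2.9605 = -0.3603
  r[B,B] = 1 (diagonal).

R is symmetric with unit diagonal. Assembling:

R = [[1, -0.3603],
 [-0.3603, 1]]


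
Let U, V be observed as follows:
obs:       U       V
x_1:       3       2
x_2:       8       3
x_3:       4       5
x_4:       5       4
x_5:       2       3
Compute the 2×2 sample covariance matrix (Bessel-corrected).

Step 1 — column means:
  mean(U) = (3 + 8 + 4 + 5 + 2) / 5 = 22/5 = 4.4
  mean(V) = (2 + 3 + 5 + 4 + 3) / 5 = 17/5 = 3.4

Step 2 — sample covariance S[i,j] = (1/(n-1)) · Σ_k (x_{k,i} - mean_i) · (x_{k,j} - mean_j), with n-1 = 4.
  S[U,U] = ((-1.4)·(-1.4) + (3.6)·(3.6) + (-0.4)·(-0.4) + (0.6)·(0.6) + (-2.4)·(-2.4)) / 4 = 21.2/4 = 5.3
  S[U,V] = ((-1.4)·(-1.4) + (3.6)·(-0.4) + (-0.4)·(1.6) + (0.6)·(0.6) + (-2.4)·(-0.4)) / 4 = 1.2/4 = 0.3
  S[V,V] = ((-1.4)·(-1.4) + (-0.4)·(-0.4) + (1.6)·(1.6) + (0.6)·(0.6) + (-0.4)·(-0.4)) / 4 = 5.2/4 = 1.3

S is symmetric (S[j,i] = S[i,j]). Assembling:

S = [[5.3, 0.3],
 [0.3, 1.3]]


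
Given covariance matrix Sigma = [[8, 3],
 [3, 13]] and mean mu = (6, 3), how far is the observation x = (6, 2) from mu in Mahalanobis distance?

Step 1 — centre the observation: (x - mu) = (0, -1).

Step 2 — invert Sigma. det(Sigma) = 8·13 - (3)² = 95.
  Sigma^{-1} = (1/det) · [[d, -b], [-b, a]] = [[0.1368, -0.0316],
 [-0.0316, 0.0842]].

Step 3 — form the quadratic (x - mu)^T · Sigma^{-1} · (x - mu):
  Sigma^{-1} · (x - mu) = (0.0316, -0.0842).
  (x - mu)^T · [Sigma^{-1} · (x - mu)] = (0)·(0.0316) + (-1)·(-0.0842) = 0.0842.

Step 4 — take square root: d = √(0.0842) ≈ 0.2902.

d(x, mu) = √(0.0842) ≈ 0.2902


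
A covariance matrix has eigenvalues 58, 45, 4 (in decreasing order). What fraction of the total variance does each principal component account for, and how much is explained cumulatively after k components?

Step 1 — total variance = trace(Sigma) = Σ λ_i = 58 + 45 + 4 = 107.

Step 2 — fraction explained by component i = λ_i / Σ λ:
  PC1: 58/107 = 0.5421
  PC2: 45/107 = 0.4206
  PC3: 4/107 = 0.0374

Step 3 — cumulative fraction after k components = (λ_1 + ... + λ_k) / Σ λ:
  k = 1: 58/107 = 0.5421
  k = 2: (58 + 45)/107 = 103/107 = 0.9626
  k = 3: (58 + 45 + 4)/107 = 107/107 = 1

Summary (fraction, with percent):

explained: PC1 0.5421 (54.21%), PC2 0.4206 (42.06%), PC3 0.0374 (3.74%);  cumulative: 0.5421, 0.9626, 1


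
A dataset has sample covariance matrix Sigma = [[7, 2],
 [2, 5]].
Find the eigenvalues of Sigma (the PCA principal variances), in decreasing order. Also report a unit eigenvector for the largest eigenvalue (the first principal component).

Step 1 — characteristic polynomial of 2×2 Sigma:
  det(Sigma - λI) = λ² - trace · λ + det = 0.
  trace = 7 + 5 = 12, det = 7·5 - (2)² = 31.
Step 2 — discriminant:
  Δ = trace² - 4·det = 144 - 124 = 20.
Step 3 — eigenvalues:
  λ = (trace ± √Δ)/2 = (12 ± 4.4721)/2,
  λ_1 = 8.2361,  λ_2 = 3.7639.

Step 4 — unit eigenvector for λ_1: solve (Sigma - λ_1 I)v = 0. First row:
  (7 - 8.2361)·v_x + (2)·v_y = 0, i.e. (-1.2361)·v_x + (2)·v_y = 0,
  so v ∝ (b, λ_1 - a) = (2, 1.2361) = u.
  ||u|| = √((2)² + (1.2361)²) = √(5.5279) ≈ 2.3511,
  v_1 = u/||u|| ≈ (0.8507, 0.5257) (||v_1|| = 1).

λ_1 = 8.2361,  λ_2 = 3.7639;  v_1 ≈ (0.8507, 0.5257)


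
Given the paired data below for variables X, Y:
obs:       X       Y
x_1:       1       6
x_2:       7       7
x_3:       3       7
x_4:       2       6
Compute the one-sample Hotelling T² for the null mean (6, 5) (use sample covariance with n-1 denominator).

Step 1 — sample mean vector:
  mean(X) = (1 + 7 + 3 + 2) / 4 = 13/4 = 3.25
  mean(Y) = (6 + 7 + 7 + 6) / 4 = 26/4 = 6.5
  x̄ = (3.25, 6.5),  deviation x̄ - mu_0 = (3.25, 6.5) - (6, 5) = (-2.75, 1.5).

Step 2 — sample covariance matrix, S[i,j] = (1/(n-1)) · Σ_k (x_{k,i} - mean_i) · (x_{k,j} - mean_j), divisor n-1 = 3:
  S[X,X] = ((-2.25)·(-2.25) + (3.75)·(3.75) + (-0.25)·(-0.25) + (-1.25)·(-1.25)) / 3 = 20.75/3 = 6.9167
  S[X,Y] = ((-2.25)·(-0.5) + (3.75)·(0.5) + (-0.25)·(0.5) + (-1.25)·(-0.5)) / 3 = 3.5/3 = 1.1667
  S[Y,Y] = ((-0.5)·(-0.5) + (0.5)·(0.5) + (0.5)·(0.5) + (-0.5)·(-0.5)) / 3 = 1/3 = 0.3333
  S = [[6.9167, 1.1667],
 [1.1667, 0.3333]].

Step 3 — invert S. det(S) = 6.9167·0.3333 - (1.1667)² = 0.9444.
  S^{-1} = (1/det) · [[d, -b], [-b, a]] = [[0.3529, -1.2353],
 [-1.2353, 7.3235]].

Step 4 — quadratic form (x̄ - mu_0)^T · S^{-1} · (x̄ - mu_0):
  S^{-1} · (x̄ - mu_0) = (-2.8235, 14.3824),
  (x̄ - mu_0)^T · [...] = (-2.75)·(-2.8235) + (1.5)·(14.3824) = 29.3382.

Step 5 — scale by n: T² = 4 · 29.3382 = 117.3529.

T² ≈ 117.3529
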